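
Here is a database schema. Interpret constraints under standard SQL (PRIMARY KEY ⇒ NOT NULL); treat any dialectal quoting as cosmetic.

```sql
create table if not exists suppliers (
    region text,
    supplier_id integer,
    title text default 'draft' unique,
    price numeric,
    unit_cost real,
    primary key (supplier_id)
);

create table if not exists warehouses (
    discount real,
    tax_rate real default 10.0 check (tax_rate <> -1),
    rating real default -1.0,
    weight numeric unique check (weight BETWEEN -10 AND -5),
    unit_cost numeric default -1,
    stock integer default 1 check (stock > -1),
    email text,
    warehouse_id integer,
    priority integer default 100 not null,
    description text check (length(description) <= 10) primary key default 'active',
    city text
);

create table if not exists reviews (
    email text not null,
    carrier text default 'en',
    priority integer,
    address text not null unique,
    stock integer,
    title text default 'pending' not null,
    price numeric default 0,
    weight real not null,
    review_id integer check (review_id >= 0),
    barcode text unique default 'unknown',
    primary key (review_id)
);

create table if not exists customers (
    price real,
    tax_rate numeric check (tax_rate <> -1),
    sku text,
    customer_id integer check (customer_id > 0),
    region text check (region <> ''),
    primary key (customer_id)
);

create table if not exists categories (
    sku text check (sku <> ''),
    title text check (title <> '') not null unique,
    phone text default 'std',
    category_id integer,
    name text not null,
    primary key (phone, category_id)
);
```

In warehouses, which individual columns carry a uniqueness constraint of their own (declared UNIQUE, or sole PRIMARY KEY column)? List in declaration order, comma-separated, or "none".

- discount: no UNIQUE or single-column PK constraint.
- tax_rate: no UNIQUE or single-column PK constraint.
- rating: no UNIQUE or single-column PK constraint.
- weight: declared UNIQUE → unique.
- unit_cost: no UNIQUE or single-column PK constraint.
- stock: no UNIQUE or single-column PK constraint.
- email: no UNIQUE or single-column PK constraint.
- warehouse_id: no UNIQUE or single-column PK constraint.
- priority: no UNIQUE or single-column PK constraint.
- description: single-column PRIMARY KEY → unique.
- city: no UNIQUE or single-column PK constraint.

weight, description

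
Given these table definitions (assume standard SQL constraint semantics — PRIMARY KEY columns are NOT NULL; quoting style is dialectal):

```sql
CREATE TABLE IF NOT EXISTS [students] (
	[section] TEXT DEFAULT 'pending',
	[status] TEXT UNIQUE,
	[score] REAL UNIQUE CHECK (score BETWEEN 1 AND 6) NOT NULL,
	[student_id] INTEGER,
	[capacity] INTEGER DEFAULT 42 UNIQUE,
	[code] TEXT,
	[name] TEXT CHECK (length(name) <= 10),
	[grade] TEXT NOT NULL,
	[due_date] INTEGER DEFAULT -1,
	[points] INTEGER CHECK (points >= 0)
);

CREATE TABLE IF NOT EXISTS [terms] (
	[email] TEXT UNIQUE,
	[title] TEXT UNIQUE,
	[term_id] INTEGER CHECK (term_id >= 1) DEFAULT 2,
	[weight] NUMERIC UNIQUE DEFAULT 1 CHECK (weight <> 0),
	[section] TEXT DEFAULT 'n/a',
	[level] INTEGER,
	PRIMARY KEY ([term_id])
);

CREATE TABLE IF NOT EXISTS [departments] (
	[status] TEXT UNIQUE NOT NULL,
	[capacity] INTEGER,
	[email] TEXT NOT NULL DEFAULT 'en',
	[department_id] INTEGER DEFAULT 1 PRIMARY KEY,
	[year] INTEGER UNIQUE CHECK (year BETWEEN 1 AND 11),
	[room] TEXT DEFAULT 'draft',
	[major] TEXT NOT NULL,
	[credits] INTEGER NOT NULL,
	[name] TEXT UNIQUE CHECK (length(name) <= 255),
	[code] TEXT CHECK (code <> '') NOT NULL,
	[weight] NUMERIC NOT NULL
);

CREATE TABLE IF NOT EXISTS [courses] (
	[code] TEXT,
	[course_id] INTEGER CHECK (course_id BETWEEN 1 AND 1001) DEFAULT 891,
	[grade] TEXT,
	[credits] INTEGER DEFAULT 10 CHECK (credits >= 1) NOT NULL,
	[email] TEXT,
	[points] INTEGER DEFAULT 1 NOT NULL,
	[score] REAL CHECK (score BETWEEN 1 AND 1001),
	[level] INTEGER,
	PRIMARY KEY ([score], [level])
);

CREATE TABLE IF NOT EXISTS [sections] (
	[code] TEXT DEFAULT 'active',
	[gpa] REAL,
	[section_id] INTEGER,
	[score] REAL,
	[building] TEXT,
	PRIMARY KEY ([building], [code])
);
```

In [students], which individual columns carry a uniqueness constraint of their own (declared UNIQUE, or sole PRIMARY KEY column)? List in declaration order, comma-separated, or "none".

status, score, capacity

- section: no UNIQUE or single-column PK constraint.
- status: declared UNIQUE → unique.
- score: declared UNIQUE → unique.
- student_id: no UNIQUE or single-column PK constraint.
- capacity: declared UNIQUE → unique.
- code: no UNIQUE or single-column PK constraint.
- name: no UNIQUE or single-column PK constraint.
- grade: no UNIQUE or single-column PK constraint.
- due_date: no UNIQUE or single-column PK constraint.
- points: no UNIQUE or single-column PK constraint.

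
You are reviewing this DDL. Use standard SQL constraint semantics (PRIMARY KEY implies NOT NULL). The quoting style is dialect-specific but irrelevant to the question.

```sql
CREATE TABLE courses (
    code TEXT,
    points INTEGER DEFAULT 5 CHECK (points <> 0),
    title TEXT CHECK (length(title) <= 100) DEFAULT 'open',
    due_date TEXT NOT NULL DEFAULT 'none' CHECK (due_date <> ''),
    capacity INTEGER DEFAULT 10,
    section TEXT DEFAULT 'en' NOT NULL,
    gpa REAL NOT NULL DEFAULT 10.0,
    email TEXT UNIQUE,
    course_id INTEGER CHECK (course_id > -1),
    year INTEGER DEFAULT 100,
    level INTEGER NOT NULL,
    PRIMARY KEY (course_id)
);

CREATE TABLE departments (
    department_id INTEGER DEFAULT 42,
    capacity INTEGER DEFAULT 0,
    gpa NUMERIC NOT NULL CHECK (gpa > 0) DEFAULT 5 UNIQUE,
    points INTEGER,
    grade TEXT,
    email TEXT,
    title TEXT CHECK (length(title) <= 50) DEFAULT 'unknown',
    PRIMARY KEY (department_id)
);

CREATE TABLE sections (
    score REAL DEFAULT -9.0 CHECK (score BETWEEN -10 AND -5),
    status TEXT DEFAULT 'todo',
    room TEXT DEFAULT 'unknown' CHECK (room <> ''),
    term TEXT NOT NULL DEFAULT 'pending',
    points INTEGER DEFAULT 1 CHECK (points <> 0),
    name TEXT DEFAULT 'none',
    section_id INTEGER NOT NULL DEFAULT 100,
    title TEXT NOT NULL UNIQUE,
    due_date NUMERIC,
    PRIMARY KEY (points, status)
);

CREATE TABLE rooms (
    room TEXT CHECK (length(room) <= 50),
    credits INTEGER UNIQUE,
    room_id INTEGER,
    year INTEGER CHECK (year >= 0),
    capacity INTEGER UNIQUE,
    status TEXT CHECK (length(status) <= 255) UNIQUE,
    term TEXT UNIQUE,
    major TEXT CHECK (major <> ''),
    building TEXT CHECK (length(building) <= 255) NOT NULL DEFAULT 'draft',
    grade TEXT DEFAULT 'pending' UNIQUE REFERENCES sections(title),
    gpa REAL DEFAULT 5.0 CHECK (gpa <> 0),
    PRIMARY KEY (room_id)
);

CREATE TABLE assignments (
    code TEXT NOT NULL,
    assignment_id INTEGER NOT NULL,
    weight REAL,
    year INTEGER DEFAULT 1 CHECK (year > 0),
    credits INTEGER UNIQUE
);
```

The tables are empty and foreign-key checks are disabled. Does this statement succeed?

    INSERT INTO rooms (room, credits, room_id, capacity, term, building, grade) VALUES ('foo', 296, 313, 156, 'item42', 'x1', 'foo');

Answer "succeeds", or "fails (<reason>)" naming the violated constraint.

NOT NULL columns: building is supplied; room_id is supplied.
CHECK constraints: 'foo' satisfies (length(room) <= 50); 'x1' satisfies (length(building) <= 255).
No constraint is violated.

succeeds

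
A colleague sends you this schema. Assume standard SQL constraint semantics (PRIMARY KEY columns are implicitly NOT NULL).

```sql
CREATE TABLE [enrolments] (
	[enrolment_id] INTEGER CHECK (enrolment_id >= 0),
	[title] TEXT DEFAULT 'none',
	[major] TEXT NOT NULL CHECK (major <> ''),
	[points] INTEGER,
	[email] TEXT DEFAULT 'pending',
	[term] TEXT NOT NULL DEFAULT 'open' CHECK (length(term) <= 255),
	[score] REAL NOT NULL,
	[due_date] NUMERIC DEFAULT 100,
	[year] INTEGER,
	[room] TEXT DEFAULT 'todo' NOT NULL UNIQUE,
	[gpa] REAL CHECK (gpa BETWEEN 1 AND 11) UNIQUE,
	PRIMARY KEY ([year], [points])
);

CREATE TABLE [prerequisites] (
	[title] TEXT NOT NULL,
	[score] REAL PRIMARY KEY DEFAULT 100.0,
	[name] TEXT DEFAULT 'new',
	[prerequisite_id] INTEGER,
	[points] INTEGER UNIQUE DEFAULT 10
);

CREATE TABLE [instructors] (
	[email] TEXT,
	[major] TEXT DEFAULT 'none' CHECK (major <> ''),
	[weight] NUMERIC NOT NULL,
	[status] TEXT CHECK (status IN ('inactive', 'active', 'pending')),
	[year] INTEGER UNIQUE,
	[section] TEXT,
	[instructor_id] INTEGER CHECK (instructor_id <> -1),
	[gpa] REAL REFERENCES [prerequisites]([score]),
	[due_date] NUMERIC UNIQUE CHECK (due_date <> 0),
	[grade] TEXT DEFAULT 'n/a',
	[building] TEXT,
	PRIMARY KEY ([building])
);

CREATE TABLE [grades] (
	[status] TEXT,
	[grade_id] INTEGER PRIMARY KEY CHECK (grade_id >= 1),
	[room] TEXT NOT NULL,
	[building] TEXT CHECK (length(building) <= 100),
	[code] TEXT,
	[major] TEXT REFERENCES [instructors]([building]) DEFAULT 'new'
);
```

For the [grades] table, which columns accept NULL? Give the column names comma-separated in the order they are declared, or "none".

- status: no NOT NULL constraint applies → nullable.
- grade_id: part of the PRIMARY KEY, which implies NOT NULL → not nullable.
- room: declared NOT NULL → not nullable.
- building: CHECK does not forbid NULL (a CHECK constraint passes when its expression is NULL) → nullable.
- code: no NOT NULL constraint applies → nullable.
- major: a foreign key column may be NULL unless separately constrained → nullable.

status, building, code, major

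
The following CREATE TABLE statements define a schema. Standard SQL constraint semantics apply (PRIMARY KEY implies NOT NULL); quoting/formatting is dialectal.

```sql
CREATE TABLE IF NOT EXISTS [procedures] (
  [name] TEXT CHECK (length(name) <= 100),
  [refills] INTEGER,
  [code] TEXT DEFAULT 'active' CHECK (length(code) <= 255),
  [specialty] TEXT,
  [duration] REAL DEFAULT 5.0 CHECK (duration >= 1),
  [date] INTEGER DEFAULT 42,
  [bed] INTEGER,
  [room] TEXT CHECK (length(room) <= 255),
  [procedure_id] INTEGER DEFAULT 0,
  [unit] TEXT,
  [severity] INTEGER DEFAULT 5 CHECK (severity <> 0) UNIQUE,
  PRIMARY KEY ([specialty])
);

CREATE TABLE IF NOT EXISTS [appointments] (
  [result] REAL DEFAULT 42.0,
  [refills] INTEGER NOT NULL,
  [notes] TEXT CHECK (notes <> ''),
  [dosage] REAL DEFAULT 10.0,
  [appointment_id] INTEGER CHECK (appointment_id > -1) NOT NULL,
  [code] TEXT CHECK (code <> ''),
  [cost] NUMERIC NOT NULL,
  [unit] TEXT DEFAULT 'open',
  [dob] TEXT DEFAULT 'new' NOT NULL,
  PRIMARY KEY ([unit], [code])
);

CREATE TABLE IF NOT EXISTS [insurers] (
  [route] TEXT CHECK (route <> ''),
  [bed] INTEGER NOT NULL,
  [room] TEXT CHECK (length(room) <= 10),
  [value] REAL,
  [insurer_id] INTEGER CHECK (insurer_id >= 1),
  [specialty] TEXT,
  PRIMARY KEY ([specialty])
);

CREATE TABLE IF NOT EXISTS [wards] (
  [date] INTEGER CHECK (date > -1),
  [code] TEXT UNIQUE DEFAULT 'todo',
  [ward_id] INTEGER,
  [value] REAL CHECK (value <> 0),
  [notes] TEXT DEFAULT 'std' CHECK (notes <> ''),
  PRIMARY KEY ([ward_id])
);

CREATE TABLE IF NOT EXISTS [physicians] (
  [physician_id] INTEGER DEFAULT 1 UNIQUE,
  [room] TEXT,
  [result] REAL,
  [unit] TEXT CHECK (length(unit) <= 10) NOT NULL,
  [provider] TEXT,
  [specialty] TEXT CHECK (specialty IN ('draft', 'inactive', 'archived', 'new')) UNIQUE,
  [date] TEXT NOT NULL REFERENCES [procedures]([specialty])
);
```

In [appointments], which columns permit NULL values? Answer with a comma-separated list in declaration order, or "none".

- result: DEFAULT only fills an omitted column; an explicit NULL is still allowed → nullable.
- refills: declared NOT NULL → not nullable.
- notes: CHECK does not forbid NULL (a CHECK constraint passes when its expression is NULL) → nullable.
- dosage: DEFAULT only fills an omitted column; an explicit NULL is still allowed → nullable.
- appointment_id: declared NOT NULL → not nullable.
- code: part of the PRIMARY KEY, which implies NOT NULL → not nullable.
- cost: declared NOT NULL → not nullable.
- unit: part of the PRIMARY KEY, which implies NOT NULL → not nullable.
- dob: declared NOT NULL → not nullable.

result, notes, dosage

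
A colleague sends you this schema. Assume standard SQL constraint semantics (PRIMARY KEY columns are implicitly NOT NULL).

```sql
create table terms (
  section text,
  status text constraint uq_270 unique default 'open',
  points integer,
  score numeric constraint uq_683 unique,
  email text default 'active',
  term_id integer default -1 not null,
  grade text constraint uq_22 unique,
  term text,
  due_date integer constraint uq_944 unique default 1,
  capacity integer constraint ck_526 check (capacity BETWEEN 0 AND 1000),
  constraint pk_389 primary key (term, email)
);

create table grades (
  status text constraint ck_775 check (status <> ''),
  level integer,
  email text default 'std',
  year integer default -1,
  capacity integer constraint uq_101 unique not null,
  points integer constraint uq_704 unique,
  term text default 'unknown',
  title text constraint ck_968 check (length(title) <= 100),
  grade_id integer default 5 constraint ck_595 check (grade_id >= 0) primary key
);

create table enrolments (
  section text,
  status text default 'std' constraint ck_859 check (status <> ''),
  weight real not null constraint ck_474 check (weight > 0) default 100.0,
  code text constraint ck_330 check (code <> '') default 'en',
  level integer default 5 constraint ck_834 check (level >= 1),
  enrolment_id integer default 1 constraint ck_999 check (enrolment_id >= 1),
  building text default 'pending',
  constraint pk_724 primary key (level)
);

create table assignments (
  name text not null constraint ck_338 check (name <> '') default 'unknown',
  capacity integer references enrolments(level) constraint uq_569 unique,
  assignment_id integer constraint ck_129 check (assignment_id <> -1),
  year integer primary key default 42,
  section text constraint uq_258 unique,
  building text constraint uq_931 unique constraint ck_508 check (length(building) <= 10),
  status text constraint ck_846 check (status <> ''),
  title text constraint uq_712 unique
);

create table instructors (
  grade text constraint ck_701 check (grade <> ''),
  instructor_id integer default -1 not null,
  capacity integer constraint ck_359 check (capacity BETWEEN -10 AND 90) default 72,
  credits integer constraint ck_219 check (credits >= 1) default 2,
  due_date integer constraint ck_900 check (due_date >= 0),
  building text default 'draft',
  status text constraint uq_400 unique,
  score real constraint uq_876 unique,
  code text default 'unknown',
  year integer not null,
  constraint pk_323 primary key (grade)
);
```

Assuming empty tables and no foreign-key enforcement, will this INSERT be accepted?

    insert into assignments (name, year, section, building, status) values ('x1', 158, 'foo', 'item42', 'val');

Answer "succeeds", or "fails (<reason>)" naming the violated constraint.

NOT NULL columns: name is supplied; year is supplied.
CHECK constraints: 'x1' satisfies (name <> ''); 'item42' satisfies (length(building) <= 10); 'val' satisfies (status <> '').
No constraint is violated.

succeeds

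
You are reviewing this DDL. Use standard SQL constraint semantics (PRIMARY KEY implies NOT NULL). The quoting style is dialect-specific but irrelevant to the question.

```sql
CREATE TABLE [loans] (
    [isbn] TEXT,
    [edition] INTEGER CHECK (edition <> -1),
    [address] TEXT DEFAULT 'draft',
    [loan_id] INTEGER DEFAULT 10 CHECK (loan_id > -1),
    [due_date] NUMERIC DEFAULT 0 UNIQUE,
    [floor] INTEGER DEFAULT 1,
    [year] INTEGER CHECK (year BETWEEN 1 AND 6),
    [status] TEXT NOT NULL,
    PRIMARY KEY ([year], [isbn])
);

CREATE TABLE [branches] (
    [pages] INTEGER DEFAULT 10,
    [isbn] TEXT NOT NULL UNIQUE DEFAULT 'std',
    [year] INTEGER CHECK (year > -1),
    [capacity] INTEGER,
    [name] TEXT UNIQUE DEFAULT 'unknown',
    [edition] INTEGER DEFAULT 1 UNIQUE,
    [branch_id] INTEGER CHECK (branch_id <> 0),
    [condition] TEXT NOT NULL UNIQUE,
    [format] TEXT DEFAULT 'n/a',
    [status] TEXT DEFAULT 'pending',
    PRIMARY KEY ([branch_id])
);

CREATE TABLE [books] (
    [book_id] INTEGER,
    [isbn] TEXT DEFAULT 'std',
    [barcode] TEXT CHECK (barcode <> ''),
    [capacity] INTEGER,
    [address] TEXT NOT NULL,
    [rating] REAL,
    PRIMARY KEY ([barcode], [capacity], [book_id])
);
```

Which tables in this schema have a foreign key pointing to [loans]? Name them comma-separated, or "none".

none

No REFERENCES clause anywhere in the schema names loans.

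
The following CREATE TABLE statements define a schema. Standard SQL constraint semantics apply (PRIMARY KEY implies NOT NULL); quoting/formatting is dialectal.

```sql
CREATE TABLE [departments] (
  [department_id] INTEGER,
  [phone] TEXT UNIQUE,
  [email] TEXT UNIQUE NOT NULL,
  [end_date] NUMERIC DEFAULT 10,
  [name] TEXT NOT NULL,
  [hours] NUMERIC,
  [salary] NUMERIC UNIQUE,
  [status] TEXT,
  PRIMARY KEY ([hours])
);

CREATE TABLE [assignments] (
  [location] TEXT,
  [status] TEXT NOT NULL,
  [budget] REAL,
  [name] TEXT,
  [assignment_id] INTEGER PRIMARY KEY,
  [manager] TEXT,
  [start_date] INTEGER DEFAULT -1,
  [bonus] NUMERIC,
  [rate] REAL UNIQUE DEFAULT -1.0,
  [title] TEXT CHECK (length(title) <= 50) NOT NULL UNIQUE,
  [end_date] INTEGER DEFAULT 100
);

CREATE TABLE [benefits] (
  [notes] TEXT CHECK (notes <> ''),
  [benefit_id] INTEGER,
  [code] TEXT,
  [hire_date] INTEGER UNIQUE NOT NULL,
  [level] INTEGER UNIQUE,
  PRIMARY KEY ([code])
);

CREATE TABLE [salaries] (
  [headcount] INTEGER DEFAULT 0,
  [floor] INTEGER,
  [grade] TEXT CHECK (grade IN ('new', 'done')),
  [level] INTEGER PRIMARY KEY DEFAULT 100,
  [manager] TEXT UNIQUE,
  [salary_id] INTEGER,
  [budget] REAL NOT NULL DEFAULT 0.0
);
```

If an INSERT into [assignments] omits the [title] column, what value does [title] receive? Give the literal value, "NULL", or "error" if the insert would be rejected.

error

title has no DEFAULT clause.
Omitting it would insert NULL, but it is declared NOT NULL, so the INSERT fails.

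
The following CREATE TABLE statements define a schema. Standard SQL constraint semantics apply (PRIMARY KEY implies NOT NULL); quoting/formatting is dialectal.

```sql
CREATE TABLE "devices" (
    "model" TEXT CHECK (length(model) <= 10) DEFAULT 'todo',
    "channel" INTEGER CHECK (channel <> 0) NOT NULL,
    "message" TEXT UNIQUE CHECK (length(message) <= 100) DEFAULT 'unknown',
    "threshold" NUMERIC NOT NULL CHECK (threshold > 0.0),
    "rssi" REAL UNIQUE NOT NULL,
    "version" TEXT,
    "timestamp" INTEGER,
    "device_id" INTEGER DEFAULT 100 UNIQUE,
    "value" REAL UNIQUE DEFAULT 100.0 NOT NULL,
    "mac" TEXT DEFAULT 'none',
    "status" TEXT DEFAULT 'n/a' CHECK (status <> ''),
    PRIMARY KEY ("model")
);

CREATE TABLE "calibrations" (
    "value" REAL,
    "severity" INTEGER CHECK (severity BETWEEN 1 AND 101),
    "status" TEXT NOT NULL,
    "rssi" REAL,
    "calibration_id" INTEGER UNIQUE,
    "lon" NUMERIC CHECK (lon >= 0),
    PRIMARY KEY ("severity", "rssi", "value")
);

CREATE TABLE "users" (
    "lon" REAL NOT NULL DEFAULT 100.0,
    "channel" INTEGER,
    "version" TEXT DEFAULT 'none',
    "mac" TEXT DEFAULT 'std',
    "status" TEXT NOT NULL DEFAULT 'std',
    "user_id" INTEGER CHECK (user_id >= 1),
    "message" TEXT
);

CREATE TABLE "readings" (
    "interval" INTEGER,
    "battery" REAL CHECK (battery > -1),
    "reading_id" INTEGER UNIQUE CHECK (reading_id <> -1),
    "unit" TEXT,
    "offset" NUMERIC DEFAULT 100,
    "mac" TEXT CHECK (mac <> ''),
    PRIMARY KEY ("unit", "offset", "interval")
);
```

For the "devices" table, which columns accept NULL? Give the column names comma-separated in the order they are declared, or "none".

- model: part of the PRIMARY KEY, which implies NOT NULL → not nullable.
- channel: declared NOT NULL → not nullable.
- message: CHECK does not forbid NULL (a CHECK constraint passes when its expression is NULL) → nullable.
- threshold: declared NOT NULL → not nullable.
- rssi: declared NOT NULL → not nullable.
- version: no NOT NULL constraint applies → nullable.
- timestamp: no NOT NULL constraint applies → nullable.
- device_id: UNIQUE does not imply NOT NULL → nullable.
- value: declared NOT NULL → not nullable.
- mac: DEFAULT only fills an omitted column; an explicit NULL is still allowed → nullable.
- status: CHECK does not forbid NULL (a CHECK constraint passes when its expression is NULL) → nullable.

message, version, timestamp, device_id, mac, status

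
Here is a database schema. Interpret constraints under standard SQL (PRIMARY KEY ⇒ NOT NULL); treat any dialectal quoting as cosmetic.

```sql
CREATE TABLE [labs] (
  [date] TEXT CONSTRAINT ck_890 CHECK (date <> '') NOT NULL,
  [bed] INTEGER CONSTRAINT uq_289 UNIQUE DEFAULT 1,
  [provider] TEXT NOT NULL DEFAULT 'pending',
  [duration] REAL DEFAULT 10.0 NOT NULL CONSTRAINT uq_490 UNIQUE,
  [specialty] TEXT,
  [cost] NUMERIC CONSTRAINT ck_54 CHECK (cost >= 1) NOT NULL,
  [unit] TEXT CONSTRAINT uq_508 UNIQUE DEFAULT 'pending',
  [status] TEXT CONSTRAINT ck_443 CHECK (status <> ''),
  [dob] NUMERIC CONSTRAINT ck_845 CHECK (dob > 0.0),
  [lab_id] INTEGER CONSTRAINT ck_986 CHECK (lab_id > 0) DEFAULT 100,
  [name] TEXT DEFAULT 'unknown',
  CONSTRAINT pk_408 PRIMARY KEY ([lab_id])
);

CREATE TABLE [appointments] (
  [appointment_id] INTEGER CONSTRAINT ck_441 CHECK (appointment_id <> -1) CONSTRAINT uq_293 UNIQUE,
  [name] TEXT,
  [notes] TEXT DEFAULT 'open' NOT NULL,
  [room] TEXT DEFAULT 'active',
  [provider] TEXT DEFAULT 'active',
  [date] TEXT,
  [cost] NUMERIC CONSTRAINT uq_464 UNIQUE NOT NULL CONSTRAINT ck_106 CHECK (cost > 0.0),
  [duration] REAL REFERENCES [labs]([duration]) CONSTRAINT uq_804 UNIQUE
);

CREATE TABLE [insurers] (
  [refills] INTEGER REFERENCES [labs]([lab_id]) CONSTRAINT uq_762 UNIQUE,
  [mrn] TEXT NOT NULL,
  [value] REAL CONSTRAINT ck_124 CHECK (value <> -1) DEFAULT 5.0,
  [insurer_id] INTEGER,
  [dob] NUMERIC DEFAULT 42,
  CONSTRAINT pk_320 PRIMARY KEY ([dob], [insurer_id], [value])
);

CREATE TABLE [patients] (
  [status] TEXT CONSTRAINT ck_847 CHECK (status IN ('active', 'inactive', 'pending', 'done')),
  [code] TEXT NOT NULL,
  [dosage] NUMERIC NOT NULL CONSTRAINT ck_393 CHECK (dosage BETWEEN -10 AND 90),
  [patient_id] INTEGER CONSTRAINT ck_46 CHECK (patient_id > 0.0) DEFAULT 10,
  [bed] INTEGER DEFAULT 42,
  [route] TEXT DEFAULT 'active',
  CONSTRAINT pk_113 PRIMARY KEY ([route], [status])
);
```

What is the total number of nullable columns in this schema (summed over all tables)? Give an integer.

labs: 6 nullable (bed, specialty, unit, status, dob, name — PK (lab_id) and explicit NOT NULL columns excluded).
appointments: 6 nullable (appointment_id, name, room, provider, date, duration — PK none and explicit NOT NULL columns excluded).
insurers: 1 nullable (refills — PK (dob, insurer_id, value) and explicit NOT NULL columns excluded).
patients: 2 nullable (patient_id, bed — PK (route, status) and explicit NOT NULL columns excluded).
Total: 6 + 6 + 1 + 2 = 15.

15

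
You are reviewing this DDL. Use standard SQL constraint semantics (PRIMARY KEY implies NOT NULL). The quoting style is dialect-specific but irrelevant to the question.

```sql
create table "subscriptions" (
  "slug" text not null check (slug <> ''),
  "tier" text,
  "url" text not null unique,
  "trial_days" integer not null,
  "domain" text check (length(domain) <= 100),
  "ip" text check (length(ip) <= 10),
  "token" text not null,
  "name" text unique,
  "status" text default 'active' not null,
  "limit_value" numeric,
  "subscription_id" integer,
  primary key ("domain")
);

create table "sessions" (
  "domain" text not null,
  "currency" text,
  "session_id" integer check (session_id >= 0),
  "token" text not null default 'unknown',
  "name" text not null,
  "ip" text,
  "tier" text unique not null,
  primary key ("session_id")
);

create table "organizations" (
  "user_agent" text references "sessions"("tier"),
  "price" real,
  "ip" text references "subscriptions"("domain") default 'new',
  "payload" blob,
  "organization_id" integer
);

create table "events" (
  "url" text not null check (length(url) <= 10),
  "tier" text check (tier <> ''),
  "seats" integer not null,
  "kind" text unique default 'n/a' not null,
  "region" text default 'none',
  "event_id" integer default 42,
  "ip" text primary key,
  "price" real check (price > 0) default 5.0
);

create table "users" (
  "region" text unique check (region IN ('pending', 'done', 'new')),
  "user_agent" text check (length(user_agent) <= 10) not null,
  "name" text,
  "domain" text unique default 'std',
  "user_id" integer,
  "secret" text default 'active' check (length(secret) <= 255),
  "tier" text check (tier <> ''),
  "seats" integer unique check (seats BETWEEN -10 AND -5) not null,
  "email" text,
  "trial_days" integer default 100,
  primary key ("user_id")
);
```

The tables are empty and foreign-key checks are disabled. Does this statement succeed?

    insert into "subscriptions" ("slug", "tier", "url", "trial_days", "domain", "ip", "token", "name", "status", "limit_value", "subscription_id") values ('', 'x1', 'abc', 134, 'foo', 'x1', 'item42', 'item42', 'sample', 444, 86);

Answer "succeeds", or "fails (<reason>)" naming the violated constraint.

The value '' for slug violates CHECK (slug <> '').

fails (CHECK on slug)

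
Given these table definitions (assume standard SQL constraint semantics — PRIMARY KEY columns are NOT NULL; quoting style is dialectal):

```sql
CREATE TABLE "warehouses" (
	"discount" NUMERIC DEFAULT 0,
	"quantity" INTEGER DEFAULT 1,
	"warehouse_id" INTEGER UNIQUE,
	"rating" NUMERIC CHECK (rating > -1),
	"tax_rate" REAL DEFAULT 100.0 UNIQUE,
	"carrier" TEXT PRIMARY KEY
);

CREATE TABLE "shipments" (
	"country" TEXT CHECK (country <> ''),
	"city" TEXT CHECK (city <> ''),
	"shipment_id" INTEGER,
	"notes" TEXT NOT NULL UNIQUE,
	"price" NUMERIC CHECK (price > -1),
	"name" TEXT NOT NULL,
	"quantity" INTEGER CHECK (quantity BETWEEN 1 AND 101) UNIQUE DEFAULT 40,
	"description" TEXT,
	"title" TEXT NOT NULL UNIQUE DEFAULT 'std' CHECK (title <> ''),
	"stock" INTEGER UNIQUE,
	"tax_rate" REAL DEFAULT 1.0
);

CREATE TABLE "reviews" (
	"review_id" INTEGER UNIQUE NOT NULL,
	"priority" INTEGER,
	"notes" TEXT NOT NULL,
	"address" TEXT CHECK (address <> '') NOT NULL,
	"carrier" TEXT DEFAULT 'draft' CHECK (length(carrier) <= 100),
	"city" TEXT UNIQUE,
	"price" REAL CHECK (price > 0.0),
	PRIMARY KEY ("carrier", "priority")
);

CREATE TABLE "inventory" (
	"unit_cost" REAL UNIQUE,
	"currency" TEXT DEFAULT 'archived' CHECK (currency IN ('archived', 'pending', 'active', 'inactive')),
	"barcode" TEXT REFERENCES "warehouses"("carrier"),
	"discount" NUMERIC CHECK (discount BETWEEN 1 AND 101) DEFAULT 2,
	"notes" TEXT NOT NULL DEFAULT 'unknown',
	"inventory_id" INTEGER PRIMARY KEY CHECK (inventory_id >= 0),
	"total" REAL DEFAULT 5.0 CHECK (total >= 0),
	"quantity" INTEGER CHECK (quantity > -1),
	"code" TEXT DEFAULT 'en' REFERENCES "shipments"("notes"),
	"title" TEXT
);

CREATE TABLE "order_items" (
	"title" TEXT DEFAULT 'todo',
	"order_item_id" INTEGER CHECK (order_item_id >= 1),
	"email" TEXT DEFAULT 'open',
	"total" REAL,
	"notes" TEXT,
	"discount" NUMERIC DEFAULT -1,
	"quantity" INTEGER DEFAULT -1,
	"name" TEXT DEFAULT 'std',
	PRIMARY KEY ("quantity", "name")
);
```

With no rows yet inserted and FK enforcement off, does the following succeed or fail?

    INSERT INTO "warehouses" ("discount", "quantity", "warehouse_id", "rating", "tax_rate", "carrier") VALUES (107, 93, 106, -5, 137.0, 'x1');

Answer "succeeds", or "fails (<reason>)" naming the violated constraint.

fails (CHECK on rating)

The value -5 for rating violates CHECK (rating > -1).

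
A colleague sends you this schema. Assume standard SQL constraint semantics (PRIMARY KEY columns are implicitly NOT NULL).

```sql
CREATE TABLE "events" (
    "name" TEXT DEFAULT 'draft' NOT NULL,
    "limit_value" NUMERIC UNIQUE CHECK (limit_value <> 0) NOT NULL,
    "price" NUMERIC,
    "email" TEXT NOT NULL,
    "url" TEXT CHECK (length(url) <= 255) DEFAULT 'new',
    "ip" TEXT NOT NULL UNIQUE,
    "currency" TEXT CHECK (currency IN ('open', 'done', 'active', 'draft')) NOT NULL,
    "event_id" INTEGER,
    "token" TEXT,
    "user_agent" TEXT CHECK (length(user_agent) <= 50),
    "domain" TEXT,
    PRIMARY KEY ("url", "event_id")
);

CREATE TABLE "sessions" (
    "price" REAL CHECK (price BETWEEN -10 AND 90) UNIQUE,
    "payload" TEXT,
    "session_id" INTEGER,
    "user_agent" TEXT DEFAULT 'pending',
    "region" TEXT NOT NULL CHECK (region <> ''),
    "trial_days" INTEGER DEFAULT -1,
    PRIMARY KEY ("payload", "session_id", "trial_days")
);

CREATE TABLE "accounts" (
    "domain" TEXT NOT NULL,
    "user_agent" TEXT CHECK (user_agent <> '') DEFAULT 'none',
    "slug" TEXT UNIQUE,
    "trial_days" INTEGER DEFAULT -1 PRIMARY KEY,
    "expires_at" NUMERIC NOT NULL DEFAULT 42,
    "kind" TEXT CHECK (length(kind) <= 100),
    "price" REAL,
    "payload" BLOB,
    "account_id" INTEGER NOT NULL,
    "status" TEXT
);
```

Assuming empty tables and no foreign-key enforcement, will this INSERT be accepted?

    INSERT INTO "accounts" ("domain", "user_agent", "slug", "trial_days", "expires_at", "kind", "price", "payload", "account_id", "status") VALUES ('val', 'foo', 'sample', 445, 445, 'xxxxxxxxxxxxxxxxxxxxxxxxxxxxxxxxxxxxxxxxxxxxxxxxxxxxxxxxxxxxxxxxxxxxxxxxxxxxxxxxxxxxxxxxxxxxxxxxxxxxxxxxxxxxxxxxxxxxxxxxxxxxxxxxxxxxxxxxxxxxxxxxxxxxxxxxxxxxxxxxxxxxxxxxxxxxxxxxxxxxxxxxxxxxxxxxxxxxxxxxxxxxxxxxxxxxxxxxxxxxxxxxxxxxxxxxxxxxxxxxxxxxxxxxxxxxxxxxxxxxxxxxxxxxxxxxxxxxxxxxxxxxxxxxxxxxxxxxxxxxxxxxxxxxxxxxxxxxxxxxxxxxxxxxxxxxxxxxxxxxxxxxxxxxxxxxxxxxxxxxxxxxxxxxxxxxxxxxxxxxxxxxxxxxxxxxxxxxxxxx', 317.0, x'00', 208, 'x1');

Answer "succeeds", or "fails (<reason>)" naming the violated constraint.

fails (CHECK on kind)

The value 'xxxxxxxxxxxxxxxxxxxxxxxxxxxxxxxxxxxxxxxxxxxxxxxxxxxxxxxxxxxxxxxxxxxxxxxxxxxxxxxxxxxxxxxxxxxxxxxxxxxxxxxxxxxxxxxxxxxxxxxxxxxxxxxxxxxxxxxxxxxxxxxxxxxxxxxxxxxxxxxxxxxxxxxxxxxxxxxxxxxxxxxxxxxxxxxxxxxxxxxxxxxxxxxxxxxxxxxxxxxxxxxxxxxxxxxxxxxxxxxxxxxxxxxxxxxxxxxxxxxxxxxxxxxxxxxxxxxxxxxxxxxxxxxxxxxxxxxxxxxxxxxxxxxxxxxxxxxxxxxxxxxxxxxxxxxxxxxxxxxxxxxxxxxxxxxxxxxxxxxxxxxxxxxxxxxxxxxxxxxxxxxxxxxxxxxxxxxxxxxx' for kind violates CHECK (length(kind) <= 100).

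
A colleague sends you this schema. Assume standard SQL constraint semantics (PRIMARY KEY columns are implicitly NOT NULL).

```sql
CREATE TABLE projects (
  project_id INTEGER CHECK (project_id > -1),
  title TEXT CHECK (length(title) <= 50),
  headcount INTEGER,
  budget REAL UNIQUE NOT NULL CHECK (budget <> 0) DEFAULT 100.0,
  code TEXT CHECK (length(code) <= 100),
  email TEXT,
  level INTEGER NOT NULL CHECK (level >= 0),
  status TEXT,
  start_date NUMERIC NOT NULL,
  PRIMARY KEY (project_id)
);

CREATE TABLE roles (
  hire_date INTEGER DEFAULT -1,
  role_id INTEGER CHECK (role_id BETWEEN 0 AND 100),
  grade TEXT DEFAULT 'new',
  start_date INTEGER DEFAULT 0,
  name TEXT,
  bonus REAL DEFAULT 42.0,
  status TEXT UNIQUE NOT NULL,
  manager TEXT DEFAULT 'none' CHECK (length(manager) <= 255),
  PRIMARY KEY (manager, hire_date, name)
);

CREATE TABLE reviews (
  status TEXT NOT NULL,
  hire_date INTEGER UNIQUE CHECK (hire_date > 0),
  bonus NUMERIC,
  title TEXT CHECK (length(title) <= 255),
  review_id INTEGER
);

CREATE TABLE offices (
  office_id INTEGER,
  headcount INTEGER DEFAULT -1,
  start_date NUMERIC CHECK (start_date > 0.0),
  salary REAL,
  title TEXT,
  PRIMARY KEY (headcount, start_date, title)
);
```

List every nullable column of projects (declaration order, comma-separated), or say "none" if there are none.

- project_id: part of the PRIMARY KEY, which implies NOT NULL → not nullable.
- title: CHECK does not forbid NULL (a CHECK constraint passes when its expression is NULL) → nullable.
- headcount: no NOT NULL constraint applies → nullable.
- budget: declared NOT NULL → not nullable.
- code: CHECK does not forbid NULL (a CHECK constraint passes when its expression is NULL) → nullable.
- email: no NOT NULL constraint applies → nullable.
- level: declared NOT NULL → not nullable.
- status: no NOT NULL constraint applies → nullable.
- start_date: declared NOT NULL → not nullable.

title, headcount, code, email, status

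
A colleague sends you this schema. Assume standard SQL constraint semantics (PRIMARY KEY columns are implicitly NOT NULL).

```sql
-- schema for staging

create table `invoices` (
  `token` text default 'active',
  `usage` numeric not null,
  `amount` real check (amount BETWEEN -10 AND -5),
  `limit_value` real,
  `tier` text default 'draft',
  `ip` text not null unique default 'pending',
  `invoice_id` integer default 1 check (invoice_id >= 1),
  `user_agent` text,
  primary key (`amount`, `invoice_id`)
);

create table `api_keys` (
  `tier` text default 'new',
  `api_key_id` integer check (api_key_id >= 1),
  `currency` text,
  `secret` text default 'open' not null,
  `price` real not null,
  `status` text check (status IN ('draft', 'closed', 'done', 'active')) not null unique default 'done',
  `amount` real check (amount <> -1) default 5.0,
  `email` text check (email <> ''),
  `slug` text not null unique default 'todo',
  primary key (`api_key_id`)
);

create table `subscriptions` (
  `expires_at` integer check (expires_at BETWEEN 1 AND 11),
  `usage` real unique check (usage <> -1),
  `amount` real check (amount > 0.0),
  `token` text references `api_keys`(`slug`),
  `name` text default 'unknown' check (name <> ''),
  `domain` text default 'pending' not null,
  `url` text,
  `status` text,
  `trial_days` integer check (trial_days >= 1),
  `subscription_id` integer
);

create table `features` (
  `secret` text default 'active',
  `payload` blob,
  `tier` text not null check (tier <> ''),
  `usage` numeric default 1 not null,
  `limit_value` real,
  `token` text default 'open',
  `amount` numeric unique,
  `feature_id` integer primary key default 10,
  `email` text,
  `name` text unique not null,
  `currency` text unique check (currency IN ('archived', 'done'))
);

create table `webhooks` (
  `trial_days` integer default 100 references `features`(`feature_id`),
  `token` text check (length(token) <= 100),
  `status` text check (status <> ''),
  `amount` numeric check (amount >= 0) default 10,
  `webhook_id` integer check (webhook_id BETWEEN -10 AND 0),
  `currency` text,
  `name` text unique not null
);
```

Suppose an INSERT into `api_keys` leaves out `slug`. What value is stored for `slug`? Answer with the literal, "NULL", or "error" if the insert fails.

'todo'

slug has an explicit DEFAULT 'todo'.
When the column is omitted from an INSERT, that default is used.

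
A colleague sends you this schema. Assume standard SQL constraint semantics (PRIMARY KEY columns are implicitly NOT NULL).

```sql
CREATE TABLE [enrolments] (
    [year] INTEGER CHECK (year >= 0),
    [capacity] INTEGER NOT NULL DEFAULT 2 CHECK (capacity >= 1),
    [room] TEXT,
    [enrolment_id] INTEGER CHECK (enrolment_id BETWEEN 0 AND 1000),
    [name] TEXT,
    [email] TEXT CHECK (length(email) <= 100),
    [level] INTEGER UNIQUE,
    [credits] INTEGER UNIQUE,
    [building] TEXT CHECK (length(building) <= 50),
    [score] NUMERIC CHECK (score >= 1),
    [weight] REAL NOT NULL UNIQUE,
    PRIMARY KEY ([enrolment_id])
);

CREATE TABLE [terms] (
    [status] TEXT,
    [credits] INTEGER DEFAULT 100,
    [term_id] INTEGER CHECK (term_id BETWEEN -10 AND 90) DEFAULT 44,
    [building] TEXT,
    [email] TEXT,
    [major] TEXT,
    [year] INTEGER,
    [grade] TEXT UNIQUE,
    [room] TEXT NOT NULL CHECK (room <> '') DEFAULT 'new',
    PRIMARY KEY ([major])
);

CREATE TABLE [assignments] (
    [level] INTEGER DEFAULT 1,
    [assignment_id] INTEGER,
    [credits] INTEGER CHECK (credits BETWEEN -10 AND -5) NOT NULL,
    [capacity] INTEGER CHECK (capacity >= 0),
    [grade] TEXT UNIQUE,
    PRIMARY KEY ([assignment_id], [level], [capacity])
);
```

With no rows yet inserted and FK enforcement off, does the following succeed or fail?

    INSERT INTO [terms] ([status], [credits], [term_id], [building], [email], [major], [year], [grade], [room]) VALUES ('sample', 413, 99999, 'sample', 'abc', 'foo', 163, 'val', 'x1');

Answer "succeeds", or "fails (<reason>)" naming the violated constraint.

The value 99999 for term_id violates CHECK (term_id BETWEEN -10 AND 90).

fails (CHECK on term_id)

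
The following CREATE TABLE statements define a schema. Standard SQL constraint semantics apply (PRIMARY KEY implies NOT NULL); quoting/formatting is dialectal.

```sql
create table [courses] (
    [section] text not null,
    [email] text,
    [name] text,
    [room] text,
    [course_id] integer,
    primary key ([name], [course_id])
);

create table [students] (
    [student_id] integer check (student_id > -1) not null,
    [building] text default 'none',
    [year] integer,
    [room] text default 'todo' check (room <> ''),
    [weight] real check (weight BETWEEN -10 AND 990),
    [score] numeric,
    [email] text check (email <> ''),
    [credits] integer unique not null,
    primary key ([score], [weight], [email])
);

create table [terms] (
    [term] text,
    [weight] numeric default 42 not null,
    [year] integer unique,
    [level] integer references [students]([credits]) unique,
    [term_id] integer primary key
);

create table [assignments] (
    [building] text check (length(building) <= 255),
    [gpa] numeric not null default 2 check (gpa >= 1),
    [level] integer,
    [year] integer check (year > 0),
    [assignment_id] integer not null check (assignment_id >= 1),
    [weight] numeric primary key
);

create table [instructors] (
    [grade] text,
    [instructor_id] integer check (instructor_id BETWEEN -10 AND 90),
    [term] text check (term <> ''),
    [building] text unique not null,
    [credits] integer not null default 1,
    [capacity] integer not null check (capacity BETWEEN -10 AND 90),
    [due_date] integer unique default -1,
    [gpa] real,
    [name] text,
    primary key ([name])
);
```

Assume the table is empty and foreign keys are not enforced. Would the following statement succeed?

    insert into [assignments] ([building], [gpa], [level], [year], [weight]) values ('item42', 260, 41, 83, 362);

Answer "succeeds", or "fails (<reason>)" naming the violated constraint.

assignment_id is omitted from the column list and has no DEFAULT, so it would receive NULL.
But assignment_id is declared NOT NULL.

fails (NOT NULL on assignment_id)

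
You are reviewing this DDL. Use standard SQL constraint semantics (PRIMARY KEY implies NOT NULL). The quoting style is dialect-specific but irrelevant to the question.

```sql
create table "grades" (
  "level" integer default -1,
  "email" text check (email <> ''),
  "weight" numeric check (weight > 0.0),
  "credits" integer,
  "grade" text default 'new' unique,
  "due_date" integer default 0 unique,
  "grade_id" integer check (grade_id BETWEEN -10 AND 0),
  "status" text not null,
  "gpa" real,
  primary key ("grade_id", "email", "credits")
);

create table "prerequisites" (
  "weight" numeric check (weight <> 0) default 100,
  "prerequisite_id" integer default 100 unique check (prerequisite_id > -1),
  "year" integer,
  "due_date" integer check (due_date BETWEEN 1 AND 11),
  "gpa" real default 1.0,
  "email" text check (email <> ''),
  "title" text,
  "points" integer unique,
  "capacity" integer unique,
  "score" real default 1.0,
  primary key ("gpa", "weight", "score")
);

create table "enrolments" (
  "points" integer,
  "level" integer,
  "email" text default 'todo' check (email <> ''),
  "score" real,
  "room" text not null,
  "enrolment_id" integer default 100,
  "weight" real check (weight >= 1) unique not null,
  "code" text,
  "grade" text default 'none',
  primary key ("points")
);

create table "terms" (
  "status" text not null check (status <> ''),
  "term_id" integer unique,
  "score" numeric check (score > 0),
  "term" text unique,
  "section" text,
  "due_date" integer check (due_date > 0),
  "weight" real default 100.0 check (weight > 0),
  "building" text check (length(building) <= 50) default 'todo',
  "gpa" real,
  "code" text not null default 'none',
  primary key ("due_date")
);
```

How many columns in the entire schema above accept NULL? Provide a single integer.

25

grades: 5 nullable (level, weight, grade, due_date, gpa — PK (grade_id, email, credits) and explicit NOT NULL columns excluded).
prerequisites: 7 nullable (prerequisite_id, year, due_date, email, title, points, capacity — PK (gpa, weight, score) and explicit NOT NULL columns excluded).
enrolments: 6 nullable (level, email, score, enrolment_id, code, grade — PK (points) and explicit NOT NULL columns excluded).
terms: 7 nullable (term_id, score, term, section, weight, building, gpa — PK (due_date) and explicit NOT NULL columns excluded).
Total: 5 + 7 + 6 + 7 = 25.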